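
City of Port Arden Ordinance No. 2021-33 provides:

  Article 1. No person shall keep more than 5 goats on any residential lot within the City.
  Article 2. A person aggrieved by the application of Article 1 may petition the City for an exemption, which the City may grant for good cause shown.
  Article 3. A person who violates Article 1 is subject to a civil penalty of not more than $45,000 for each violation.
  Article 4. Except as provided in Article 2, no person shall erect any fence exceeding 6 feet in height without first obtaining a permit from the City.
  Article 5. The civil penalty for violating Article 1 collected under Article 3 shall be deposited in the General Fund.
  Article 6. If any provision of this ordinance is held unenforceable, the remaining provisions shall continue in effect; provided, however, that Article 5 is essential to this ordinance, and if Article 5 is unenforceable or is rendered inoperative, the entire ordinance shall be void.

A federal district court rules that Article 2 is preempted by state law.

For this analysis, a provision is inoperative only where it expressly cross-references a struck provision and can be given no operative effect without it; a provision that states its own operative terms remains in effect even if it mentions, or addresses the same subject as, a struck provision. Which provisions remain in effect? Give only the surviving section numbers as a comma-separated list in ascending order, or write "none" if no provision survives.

1, 3, 4, 5, 6

Article 2 is struck. Although Article 4 refers to Article 2, its operative terms do not depend on Article 2, so it remains in effect. Nothing else in the ordinance is defined by reference to Article 2. Article 6 makes Article 5 an essential term, but Article 5 is unaffected, so the severability proviso in Article 6 preserves the remaining provisions. That leaves Article 1, Article 3, Article 4, Article 5, and Article 6 in effect.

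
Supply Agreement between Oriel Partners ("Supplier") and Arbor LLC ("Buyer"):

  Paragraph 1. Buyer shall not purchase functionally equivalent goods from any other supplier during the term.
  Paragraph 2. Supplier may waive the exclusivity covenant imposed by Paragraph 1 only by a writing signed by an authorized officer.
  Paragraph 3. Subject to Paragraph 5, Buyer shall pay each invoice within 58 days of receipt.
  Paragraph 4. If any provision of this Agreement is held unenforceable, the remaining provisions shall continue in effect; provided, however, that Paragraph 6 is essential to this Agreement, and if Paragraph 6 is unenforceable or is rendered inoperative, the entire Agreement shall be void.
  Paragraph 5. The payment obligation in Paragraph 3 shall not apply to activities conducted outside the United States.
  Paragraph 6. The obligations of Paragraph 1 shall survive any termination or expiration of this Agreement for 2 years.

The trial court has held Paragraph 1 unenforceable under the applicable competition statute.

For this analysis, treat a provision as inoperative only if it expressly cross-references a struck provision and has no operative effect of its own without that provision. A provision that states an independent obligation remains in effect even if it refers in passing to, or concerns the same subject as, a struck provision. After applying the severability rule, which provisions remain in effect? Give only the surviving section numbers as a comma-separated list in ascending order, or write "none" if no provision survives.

Paragraph 1 is struck. Paragraph 2 operates only by reference to Paragraph 1, so it falls with Paragraph 1. Paragraph 6 merely fixes the survival period for Paragraph 1; with Paragraph 1 gone it has nothing to operate on and falls away. Paragraph 4 makes Paragraph 6 an essential term, and Paragraph 6 has been rendered inoperative by the cascade; under Paragraph 4, the entire Agreement is therefore void. No provision of the Agreement survives.

none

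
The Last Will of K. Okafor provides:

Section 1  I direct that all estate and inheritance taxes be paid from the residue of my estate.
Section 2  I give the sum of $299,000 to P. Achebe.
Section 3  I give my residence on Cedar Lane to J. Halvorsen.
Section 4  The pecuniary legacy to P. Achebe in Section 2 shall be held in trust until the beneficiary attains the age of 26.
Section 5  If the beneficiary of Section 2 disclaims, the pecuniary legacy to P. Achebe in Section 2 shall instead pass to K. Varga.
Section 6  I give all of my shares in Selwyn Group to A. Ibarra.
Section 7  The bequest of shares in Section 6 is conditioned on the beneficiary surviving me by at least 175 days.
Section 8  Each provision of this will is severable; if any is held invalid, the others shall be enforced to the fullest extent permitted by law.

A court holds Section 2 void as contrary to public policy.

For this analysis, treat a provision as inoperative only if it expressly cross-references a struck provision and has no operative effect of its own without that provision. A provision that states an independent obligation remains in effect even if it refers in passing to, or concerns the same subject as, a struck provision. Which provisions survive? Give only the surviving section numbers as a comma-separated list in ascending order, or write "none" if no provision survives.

Section 2 is struck. Section 4 has no operative effect of its own apart from Section 2 and is therefore inoperative. Section 5 operates only by reference to Section 2, so it falls with Section 2. Section 8 is a severability clause and preserves every provision that can still be given independent effect. That leaves Section 1, Section 3, Section 6, Section 7, and Section 8 in effect.

1, 3, 6, 7, 8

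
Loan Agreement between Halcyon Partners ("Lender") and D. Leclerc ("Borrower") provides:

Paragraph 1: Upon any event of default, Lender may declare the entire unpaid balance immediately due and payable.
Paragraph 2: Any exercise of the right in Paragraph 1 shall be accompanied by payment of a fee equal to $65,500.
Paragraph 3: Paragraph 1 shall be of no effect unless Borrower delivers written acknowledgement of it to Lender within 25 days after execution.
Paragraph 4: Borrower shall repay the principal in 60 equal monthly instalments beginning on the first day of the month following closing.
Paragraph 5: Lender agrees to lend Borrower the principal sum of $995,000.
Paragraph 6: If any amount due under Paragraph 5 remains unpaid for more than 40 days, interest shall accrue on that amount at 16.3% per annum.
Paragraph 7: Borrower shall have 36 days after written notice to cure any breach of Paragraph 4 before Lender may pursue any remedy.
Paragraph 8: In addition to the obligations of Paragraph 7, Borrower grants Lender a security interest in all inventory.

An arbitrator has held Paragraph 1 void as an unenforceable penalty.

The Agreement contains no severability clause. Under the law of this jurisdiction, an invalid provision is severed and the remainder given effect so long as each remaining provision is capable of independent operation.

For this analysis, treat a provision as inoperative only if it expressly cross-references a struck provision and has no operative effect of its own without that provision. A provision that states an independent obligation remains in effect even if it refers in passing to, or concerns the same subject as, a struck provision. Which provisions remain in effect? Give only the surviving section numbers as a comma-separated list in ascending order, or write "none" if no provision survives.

4, 5, 6, 7, 8

Paragraph 1 is struck. Paragraph 2 has no operative effect of its own apart from Paragraph 1 and is therefore inoperative. Paragraph 3 merely fixes the acknowledgement condition for Paragraph 1; with Paragraph 1 gone it has nothing to operate on and falls away. Under the stated default rule, only provisions that cannot operate independently fall away; the rest are enforced. That leaves Paragraph 4, Paragraph 5, Paragraph 6, Paragraph 7, and Paragraph 8 in effect.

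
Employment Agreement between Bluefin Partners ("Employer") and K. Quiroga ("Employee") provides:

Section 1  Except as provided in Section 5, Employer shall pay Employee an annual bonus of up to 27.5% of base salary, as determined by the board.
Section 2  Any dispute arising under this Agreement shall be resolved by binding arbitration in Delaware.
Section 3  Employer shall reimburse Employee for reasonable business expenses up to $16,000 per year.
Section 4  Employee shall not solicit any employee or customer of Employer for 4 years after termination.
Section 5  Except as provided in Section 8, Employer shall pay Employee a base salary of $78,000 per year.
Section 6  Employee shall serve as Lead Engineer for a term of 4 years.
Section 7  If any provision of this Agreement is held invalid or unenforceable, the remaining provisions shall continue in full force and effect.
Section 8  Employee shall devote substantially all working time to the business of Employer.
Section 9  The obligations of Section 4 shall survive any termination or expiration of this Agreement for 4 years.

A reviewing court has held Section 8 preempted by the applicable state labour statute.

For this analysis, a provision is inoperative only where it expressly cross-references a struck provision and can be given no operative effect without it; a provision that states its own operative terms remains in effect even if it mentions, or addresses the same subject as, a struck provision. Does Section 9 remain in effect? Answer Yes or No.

Section 8 is struck. Although Section 5 refers to Section 8, its operative terms do not depend on Section 8, so it remains in effect. No other provision's operative terms depend on Section 8. Under the severability clause in Section 7, the remaining provisions continue in force. That leaves Section 1, Section 2, Section 3, Section 4, Section 5, Section 6, Section 7, and Section 9 in effect. Section 9 is among the surviving provisions, so the answer is yes.

Yes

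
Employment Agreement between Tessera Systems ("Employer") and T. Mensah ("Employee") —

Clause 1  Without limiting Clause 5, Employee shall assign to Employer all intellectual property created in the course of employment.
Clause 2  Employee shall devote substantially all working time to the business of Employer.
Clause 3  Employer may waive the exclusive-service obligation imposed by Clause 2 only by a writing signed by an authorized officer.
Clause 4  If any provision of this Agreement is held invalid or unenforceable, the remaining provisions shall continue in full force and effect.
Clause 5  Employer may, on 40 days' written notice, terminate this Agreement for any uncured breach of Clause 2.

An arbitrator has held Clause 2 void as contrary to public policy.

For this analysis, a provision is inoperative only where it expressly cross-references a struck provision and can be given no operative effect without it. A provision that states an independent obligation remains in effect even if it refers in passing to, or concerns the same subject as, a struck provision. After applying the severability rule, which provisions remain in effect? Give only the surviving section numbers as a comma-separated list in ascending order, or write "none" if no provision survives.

Clause 2 is struck. Clause 3 merely fixes the waiver condition for Clause 2; with Clause 2 gone it has nothing to operate on and falls away. The only function of Clause 5 is the termination right for breach of Clause 2, so it cannot stand once Clause 2 is removed. Although Clause 1 refers to Clause 5, its operative terms do not depend on Clause 5, so it remains in effect. Under the severability clause in Clause 4, the remaining provisions continue in force. The provisions still in force are Clause 1 and Clause 4.

1, 4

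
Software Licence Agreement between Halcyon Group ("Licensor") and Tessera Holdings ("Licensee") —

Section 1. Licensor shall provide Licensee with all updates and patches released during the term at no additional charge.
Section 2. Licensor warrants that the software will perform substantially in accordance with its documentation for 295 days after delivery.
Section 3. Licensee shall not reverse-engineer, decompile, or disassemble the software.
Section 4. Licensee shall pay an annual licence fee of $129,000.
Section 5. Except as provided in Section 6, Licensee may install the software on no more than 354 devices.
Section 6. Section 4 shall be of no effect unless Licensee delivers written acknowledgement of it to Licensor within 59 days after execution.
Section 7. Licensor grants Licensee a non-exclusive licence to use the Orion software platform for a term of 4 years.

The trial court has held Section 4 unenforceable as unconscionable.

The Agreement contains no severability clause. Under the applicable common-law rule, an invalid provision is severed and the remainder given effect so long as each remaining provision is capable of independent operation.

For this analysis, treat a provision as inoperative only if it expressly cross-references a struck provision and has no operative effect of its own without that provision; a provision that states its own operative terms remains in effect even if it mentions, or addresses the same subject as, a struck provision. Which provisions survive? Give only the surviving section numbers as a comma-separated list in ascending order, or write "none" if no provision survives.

Section 4 is struck. The only function of Section 6 is the acknowledgement condition for Section 4, so it cannot stand once Section 4 is removed. Section 5 mentions Section 6 but its own obligation stands independently of Section 6, so Section 5 is not affected. With no severability clause, the stated default rule severs what cannot stand and enforces each remaining provision that can operate on its own. That leaves Section 1, Section 2, Section 3, Section 5, and Section 7 in effect.

1, 2, 3, 5, 7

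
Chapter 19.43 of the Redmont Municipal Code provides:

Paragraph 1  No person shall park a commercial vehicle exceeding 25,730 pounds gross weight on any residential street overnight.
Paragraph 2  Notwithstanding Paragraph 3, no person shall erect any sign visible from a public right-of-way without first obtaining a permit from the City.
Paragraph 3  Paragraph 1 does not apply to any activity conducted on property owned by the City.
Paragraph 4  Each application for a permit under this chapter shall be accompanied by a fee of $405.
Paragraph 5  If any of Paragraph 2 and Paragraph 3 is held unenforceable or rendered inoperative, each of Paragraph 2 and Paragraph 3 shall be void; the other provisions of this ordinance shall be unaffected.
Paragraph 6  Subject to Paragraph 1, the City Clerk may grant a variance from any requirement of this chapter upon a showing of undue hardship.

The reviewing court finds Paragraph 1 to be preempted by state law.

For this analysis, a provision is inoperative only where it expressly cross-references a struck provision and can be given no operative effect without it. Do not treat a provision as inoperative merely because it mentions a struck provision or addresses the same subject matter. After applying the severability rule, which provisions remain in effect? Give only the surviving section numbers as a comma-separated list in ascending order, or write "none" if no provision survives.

Paragraph 1 is struck. The only function of Paragraph 3 is the public-property exemption from Paragraph 1, so it cannot stand once Paragraph 1 is removed. Although Paragraph 6 refers to Paragraph 1, its operative terms do not depend on Paragraph 1, so it remains in effect. Paragraph 5 declares Paragraph 2 and Paragraph 3 mutually dependent; since one of them has fallen, all of them are of no effect. That brings down Paragraph 2 as well. The remainder continues in force under Paragraph 5. Paragraph 4, Paragraph 5, and Paragraph 6 remain in effect.

4, 5, 6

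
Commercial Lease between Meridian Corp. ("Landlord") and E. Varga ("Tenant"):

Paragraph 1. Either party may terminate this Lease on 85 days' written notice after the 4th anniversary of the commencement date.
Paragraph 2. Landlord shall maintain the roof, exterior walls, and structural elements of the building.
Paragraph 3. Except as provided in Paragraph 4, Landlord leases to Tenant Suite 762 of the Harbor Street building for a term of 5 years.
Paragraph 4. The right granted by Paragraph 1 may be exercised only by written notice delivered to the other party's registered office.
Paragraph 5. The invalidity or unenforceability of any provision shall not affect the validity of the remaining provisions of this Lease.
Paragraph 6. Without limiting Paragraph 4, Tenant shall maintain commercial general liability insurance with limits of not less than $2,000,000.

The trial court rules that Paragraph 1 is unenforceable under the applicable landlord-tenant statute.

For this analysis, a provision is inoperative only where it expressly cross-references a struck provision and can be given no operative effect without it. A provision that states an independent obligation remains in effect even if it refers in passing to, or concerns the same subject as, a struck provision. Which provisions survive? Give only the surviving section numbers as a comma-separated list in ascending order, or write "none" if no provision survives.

2, 3, 5, 6

Paragraph 1 is struck. Paragraph 4 operates only by reference to Paragraph 1, so it falls with Paragraph 1. Although Paragraph 6 refers to Paragraph 4, its operative terms do not depend on Paragraph 4, so it remains in effect. Paragraph 3 mentions Paragraph 4 but its own obligation stands independently of Paragraph 4, so Paragraph 3 is not affected. Paragraph 5 is a severability clause and preserves every provision that can still be given independent effect. The provisions still in force are Paragraph 2, Paragraph 3, Paragraph 5, and Paragraph 6.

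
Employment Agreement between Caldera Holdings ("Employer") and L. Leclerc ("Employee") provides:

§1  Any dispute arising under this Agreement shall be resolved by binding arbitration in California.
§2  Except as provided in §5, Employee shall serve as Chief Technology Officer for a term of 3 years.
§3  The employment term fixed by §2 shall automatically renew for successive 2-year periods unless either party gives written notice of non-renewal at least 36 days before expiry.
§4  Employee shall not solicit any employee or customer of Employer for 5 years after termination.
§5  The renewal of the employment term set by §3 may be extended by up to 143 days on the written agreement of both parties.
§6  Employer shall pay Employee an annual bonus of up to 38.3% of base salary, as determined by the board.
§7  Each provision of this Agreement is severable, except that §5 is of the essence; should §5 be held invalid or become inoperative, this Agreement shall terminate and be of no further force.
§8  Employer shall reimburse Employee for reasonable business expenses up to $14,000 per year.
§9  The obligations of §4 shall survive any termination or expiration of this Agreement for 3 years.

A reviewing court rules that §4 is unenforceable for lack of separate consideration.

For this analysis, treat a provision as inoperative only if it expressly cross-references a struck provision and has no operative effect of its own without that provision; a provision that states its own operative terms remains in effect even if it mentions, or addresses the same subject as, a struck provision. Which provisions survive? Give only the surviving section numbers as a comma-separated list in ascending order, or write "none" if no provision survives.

1, 2, 3, 5, 6, 7, 8

§4 is struck. §9 operates only by reference to §4, so it falls with §4. §7 makes §5 an essential term, but §5 is unaffected, so the severability proviso in §7 preserves the remaining provisions. The provisions still in force are §1, §2, §3, §5, §6, §7, and §8.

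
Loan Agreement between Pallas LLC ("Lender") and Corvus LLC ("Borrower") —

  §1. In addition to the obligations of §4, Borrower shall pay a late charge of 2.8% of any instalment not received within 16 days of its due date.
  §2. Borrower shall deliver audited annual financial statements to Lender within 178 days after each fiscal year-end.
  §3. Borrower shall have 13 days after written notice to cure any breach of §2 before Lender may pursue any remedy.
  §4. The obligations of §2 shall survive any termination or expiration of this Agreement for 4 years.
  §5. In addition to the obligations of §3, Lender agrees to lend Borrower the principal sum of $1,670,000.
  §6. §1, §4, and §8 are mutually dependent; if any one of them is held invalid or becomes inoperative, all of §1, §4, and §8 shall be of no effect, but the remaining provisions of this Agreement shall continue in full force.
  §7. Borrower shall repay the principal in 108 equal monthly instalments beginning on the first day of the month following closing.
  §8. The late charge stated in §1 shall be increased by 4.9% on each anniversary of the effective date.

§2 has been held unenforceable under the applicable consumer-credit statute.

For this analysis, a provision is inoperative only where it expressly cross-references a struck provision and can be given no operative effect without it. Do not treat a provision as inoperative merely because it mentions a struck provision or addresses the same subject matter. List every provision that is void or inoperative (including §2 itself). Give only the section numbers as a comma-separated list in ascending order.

§2 is struck. §3 has no operative effect of its own apart from §2 and is therefore inoperative. §4 merely fixes the survival period for §2; with §2 gone it has nothing to operate on and falls away. §5 mentions §3 but its own obligation stands independently of §3, so §5 is not affected. §6 declares §1, §4, and §8 mutually dependent; since one of them has fallen, all of them are of no effect. That brings down §1 and §8 as well. The remainder continues in force under §6. The provisions still in force are §5, §6, and §7.

1, 2, 3, 4, 8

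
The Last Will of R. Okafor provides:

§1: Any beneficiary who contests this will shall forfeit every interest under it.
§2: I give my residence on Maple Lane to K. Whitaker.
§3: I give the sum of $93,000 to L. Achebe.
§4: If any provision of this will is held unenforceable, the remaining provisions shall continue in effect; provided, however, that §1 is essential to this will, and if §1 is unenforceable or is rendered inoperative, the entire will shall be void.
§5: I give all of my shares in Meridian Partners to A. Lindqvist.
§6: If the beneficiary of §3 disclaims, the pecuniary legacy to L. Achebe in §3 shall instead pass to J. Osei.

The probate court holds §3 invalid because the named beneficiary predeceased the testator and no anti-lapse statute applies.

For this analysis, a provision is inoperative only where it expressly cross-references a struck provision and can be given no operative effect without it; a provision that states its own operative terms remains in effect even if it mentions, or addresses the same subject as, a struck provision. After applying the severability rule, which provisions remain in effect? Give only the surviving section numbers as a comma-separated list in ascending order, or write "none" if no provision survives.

1, 2, 4, 5

§3 is struck. §6 has no operative effect of its own apart from §3 and is therefore inoperative. §4 makes §1 an essential term, but §1 is unaffected, so the severability proviso in §4 preserves the remaining provisions. That leaves §1, §2, §4, and §5 in effect.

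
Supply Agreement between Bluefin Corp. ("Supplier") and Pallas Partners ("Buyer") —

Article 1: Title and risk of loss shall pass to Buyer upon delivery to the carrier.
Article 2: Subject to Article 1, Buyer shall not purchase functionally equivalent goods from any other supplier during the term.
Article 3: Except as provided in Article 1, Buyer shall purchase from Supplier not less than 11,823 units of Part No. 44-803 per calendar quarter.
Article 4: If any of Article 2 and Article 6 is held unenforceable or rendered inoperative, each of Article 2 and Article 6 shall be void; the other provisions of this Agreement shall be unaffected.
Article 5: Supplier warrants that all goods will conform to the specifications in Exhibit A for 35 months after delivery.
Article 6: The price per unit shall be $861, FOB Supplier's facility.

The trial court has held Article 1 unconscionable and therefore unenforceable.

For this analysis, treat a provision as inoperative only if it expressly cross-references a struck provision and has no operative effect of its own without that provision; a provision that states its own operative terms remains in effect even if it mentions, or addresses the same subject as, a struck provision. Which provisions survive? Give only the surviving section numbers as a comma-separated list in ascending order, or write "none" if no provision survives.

2, 3, 4, 5, 6

Article 1 is struck. Although Article 3 refers to Article 1, its operative terms do not depend on Article 1, so it remains in effect. Article 2 mentions Article 1 but its own obligation stands independently of Article 1, so Article 2 is not affected. No other provision's operative terms depend on Article 1. Article 4 ties Article 2 and Article 6 together, but none of those is affected here; the remaining provisions continue in force under Article 4. Article 2, Article 3, Article 4, Article 5, and Article 6 remain in effect.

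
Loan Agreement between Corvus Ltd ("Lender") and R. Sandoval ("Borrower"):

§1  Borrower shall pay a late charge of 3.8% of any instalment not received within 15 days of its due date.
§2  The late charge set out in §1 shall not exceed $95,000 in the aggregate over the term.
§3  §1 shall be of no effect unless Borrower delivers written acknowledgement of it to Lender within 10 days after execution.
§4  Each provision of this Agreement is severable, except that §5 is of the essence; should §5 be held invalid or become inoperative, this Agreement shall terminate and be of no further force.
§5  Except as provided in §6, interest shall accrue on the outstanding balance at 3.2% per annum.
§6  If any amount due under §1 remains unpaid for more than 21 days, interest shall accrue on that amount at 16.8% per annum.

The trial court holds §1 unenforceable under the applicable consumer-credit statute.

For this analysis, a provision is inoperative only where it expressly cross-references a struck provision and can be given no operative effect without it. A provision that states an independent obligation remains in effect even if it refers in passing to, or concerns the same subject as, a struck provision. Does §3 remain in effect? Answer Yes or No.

No

§1 is struck. The whole of §2 is the aggregate cap on the late charge, defined by reference to §1, so §2 cannot stand once §1 is removed. §3 operates only by reference to §1, so it falls with §1. The whole of §6 is the default interest on the late charge, defined by reference to §1, so §6 cannot stand once §1 is removed. Although §5 refers to §6, its operative terms do not depend on §6, so it remains in effect. §4 makes §5 an essential term, but §5 is unaffected, so the severability proviso in §4 preserves the remaining provisions. §4 and §5 remain in effect. §3 is among the inoperative provisions, so the answer is no.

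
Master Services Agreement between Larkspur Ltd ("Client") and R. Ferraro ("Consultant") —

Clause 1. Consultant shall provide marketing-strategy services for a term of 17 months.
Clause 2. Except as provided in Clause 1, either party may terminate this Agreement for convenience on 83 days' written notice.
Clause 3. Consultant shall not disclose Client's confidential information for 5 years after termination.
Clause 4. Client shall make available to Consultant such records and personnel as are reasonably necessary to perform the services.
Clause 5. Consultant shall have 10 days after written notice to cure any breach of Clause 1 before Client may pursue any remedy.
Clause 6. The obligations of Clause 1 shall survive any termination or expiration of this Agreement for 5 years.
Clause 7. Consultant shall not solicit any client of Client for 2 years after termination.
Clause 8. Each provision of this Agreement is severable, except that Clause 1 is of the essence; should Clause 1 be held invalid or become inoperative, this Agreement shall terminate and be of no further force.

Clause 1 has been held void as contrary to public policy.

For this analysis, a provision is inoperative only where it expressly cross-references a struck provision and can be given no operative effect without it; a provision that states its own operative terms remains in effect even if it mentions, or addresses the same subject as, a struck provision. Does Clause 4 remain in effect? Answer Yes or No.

Clause 1 is struck. Clause 5 merely fixes the cure period for breach of Clause 1; with Clause 1 gone it has nothing to operate on and falls away. Clause 6 operates only by reference to Clause 1, so it falls with Clause 1. Clause 8 makes Clause 1 an essential term, and Clause 1 is the provision held invalid; under Clause 8, the entire Agreement is therefore void. No provision of the Agreement survives. Clause 4 is among the inoperative provisions, so the answer is no.

No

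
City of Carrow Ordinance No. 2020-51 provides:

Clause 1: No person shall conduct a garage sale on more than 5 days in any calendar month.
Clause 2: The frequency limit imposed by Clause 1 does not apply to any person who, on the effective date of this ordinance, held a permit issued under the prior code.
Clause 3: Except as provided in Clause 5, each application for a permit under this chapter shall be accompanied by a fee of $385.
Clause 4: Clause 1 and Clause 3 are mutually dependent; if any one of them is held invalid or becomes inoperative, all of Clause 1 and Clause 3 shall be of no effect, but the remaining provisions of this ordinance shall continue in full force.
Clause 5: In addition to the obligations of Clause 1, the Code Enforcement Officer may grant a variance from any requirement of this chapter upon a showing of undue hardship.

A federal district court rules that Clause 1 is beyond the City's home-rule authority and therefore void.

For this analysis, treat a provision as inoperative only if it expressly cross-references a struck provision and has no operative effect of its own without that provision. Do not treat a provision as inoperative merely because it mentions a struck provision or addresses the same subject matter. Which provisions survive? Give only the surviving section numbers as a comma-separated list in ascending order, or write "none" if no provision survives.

Clause 1 is struck. The only function of Clause 2 is the grandfather exemption from Clause 1, so it cannot stand once Clause 1 is removed. Although Clause 5 refers to Clause 1, its operative terms do not depend on Clause 1, so it remains in effect. Clause 4 declares Clause 1 and Clause 3 mutually dependent; since one of them has fallen, all of them are of no effect. That brings down Clause 3 as well. The remainder continues in force under Clause 4. The provisions still in force are Clause 4 and Clause 5.

4, 5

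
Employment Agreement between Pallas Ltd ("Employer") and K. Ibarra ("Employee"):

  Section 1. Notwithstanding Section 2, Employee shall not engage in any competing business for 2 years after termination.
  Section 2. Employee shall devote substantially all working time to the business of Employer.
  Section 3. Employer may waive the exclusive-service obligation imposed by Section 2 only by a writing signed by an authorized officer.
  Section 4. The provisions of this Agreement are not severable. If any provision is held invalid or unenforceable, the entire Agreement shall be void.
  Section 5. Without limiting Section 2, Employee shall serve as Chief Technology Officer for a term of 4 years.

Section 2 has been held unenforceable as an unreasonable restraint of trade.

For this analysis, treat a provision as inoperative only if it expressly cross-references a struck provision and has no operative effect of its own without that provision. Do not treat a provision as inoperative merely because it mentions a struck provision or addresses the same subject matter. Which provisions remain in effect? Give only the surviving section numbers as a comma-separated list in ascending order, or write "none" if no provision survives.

none

Section 2 is struck. Section 3 has no operative effect of its own apart from Section 2 and is therefore inoperative. Section 4 provides that the Agreement is not severable, so the invalidity of any one provision voids the entire Agreement. No provision of the Agreement survives.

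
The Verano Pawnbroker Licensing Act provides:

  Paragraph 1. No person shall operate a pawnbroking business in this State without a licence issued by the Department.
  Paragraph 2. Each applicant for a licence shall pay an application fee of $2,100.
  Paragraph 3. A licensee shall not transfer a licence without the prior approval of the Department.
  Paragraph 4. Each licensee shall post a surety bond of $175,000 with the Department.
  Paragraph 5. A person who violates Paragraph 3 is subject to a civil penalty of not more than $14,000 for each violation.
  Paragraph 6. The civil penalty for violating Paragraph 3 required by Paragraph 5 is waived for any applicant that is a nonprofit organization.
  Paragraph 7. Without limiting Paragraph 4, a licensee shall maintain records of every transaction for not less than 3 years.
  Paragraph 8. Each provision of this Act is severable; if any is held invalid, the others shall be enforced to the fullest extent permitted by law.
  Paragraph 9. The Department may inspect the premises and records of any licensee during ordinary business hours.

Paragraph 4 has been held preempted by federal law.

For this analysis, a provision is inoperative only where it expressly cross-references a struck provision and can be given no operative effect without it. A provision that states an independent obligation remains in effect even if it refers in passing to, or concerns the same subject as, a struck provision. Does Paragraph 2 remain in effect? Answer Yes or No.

Paragraph 4 is struck. Although Paragraph 7 refers to Paragraph 4, its operative terms do not depend on Paragraph 4, so it remains in effect. Nothing else in the Act is defined by reference to Paragraph 4. Under the severability clause in Paragraph 8, the remaining provisions continue in force. Paragraph 1, Paragraph 2, Paragraph 3, Paragraph 5, Paragraph 6, Paragraph 7, Paragraph 8, and Paragraph 9 remain in effect. Paragraph 2 is among the surviving provisions, so the answer is yes.

Yes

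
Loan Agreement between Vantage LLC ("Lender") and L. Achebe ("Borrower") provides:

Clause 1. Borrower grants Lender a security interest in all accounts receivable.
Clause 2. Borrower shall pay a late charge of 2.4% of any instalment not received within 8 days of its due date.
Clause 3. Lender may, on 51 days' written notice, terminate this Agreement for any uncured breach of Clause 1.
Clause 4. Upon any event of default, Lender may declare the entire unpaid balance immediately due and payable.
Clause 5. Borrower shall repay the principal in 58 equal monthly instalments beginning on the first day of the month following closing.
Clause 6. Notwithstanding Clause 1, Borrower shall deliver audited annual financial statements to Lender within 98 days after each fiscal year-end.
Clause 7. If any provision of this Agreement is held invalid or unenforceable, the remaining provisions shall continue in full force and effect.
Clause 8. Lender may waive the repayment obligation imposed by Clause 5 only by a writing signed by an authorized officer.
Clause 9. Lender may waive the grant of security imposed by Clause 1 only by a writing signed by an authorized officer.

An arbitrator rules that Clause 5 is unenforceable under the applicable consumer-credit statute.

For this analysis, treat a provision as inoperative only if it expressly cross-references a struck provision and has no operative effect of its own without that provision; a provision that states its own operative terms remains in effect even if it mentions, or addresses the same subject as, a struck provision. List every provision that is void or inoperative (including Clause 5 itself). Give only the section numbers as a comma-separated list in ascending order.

Clause 5 is struck. Clause 8 merely fixes the waiver condition for Clause 5; with Clause 5 gone it has nothing to operate on and falls away. Clause 7 is a severability clause and preserves every provision that can still be given independent effect. That leaves Clause 1, Clause 2, Clause 3, Clause 4, Clause 6, Clause 7, and Clause 9 in effect.

5, 8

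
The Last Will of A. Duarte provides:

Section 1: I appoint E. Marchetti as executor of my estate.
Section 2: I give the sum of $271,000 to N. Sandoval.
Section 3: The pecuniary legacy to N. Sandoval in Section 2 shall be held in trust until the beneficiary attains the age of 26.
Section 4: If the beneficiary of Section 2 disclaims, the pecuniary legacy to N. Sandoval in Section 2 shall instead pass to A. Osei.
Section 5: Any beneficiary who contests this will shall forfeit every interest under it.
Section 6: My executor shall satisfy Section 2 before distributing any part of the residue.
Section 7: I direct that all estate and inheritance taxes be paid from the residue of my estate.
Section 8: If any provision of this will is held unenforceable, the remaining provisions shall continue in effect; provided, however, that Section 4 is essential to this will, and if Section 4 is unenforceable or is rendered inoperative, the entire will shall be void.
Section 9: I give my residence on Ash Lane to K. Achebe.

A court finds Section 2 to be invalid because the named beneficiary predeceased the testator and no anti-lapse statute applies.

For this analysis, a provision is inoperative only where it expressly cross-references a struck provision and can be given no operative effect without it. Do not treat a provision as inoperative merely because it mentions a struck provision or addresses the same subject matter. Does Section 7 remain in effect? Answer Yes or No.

Section 2 is struck. Section 3 has no operative effect of its own apart from Section 2 and is therefore inoperative. The only function of Section 4 is the alternative disposition for Section 2, so it cannot stand once Section 2 is removed. Section 6 operates only by reference to Section 2, so it falls with Section 2. Section 8 makes Section 4 an essential term, and Section 4 has been rendered inoperative by the cascade; under Section 8, the entire will is therefore void. No provision of the will survives. Section 7 is among the inoperative provisions, so the answer is no.

No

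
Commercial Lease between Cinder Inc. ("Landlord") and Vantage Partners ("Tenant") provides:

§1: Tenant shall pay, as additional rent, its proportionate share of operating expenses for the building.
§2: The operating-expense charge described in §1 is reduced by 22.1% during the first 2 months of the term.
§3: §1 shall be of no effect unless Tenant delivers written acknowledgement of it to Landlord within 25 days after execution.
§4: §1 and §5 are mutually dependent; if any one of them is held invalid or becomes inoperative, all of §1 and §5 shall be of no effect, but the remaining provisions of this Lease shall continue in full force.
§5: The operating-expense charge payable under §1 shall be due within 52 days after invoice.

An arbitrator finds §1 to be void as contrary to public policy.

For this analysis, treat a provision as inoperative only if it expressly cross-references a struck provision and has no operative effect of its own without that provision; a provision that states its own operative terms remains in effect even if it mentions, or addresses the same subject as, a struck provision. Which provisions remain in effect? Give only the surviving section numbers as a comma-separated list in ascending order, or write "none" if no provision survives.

§1 is struck. The whole of §2 is the introductory reduction to the operating-expense charge, defined by reference to §1, so §2 cannot stand once §1 is removed. The only function of §3 is the acknowledgement condition for §1, so it cannot stand once §1 is removed. §5 does nothing except set the payment deadline for the operating-expense charge by reference to §1; with §1 gone it has no independent effect and is inoperative. §4 declares §1 and §5 mutually dependent; since one of them has fallen, all of them are of no effect. The remainder continues in force under §4. Only §4 remains in effect.

4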